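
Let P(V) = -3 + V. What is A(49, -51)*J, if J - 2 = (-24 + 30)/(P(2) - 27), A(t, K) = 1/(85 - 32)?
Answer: 25/742 ≈ 0.033693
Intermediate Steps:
A(t, K) = 1/53
J = 25/14 (J = 2 + (-24 + 30)/((-3 + 2) - 27) = 2 + 6/(-1 - 27) = 2 + 6/(-28) = 2 + 6*(-1/28) = 2 - 3/14 = 25/14 ≈ 1.7857)
A(49, -51)*J = (1/53)*(25/14) = 25/742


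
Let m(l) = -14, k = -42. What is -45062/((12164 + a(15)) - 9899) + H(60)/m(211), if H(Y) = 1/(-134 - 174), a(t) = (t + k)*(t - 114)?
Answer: -97151203/10646328 ≈ -9.1253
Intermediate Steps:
a(t) = (-114 + t)*(-42 + t) (a(t) = (t - 42)*(t - 114) = (-42 + t)*(-114 + t) = (-114 + t)*(-42 + t))
H(Y) = -1/308 (H(Y) = 1/(-308) = -1/308)
-45062/((12164 + a(15)) - 9899) + H(60)/m(211) = -45062/((12164 + (4788 + 15² - 156*15)) - 9899) - 1/308/(-14) = -45062/((12164 + (4788 + 225 - 2340)) - 9899) - 1/308*(-1/14) = -45062/((12164 + 2673) - 9899) + 1/4312 = -45062/(14837 - 9899) + 1/4312 = -45062/4938 + 1/4312 = -45062*1/4938 + 1/4312 = -22531/2469 + 1/4312 = -97151203/10646328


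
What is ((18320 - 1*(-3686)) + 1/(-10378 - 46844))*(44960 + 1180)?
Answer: 9683458175390/9537 ≈ 1.0154e+9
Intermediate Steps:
((18320 - 1*(-3686)) + 1/(-10378 - 46844))*(44960 + 1180) = ((18320 + 3686) + 1/(-57222))*46140 = (22006 - 1/57222)*46140 = (1259227331/57222)*46140 = 9683458175390/9537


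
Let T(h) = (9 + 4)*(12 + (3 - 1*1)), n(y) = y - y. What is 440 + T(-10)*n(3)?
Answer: 440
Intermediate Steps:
n(y) = 0
T(h) = 182 (T(h) = 13*(12 + (3 - 1)) = 13*(12 + 2) = 13*14 = 182)
440 + T(-10)*n(3) = 440 + 182*0 = 440 + 0 = 440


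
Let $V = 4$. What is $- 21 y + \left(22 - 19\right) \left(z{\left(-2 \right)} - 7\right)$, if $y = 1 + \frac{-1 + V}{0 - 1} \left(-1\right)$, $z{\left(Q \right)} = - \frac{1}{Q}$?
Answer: $- \frac{207}{2} \approx -103.5$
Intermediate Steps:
$y = 4$ ($y = 1 + \frac{-1 + 4}{0 - 1} \left(-1\right) = 1 + \frac{3}{-1} \left(-1\right) = 1 + 3 \left(-1\right) \left(-1\right) = 1 - -3 = 1 + 3 = 4$)
$- 21 y + \left(22 - 19\right) \left(z{\left(-2 \right)} - 7\right) = \left(-21\right) 4 + \left(22 - 19\right) \left(- \frac{1}{-2} - 7\right) = -84 + 3 \left(\left(-1\right) \left(- \frac{1}{2}\right) - 7\right) = -84 + 3 \left(\frac{1}{2} - 7\right) = -84 + 3 \left(- \frac{13}{2}\right) = -84 - \frac{39}{2} = - \frac{207}{2}$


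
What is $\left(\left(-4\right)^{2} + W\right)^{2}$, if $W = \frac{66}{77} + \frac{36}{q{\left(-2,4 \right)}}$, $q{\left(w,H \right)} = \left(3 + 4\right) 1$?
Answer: $484$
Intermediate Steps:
$q{\left(w,H \right)} = 7$ ($q{\left(w,H \right)} = 7 \cdot 1 = 7$)
$W = 6$ ($W = \frac{66}{77} + \frac{36}{7} = 66 \cdot \frac{1}{77} + 36 \cdot \frac{1}{7} = \frac{6}{7} + \frac{36}{7} = 6$)
$\left(\left(-4\right)^{2} + W\right)^{2} = \left(\left(-4\right)^{2} + 6\right)^{2} = \left(16 + 6\right)^{2} = 22^{2} = 484$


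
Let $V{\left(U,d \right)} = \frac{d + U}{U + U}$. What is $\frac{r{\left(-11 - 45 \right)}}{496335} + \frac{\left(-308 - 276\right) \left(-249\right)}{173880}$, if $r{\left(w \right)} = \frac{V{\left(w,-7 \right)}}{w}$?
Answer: $\frac{25662239507}{30685415040} \approx 0.8363$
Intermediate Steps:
$V{\left(U,d \right)} = \frac{U + d}{2 U}$
$r{\left(w \right)} = \frac{-7 + w}{2 w^{2}}$ ($r{\left(w \right)} = \frac{\frac{1}{2} \frac{1}{w} \left(w - 7\right)}{w} = \frac{\frac{1}{2} \frac{1}{w} \left(-7 + w\right)}{w} = \frac{-7 + w}{2 w^{2}}$)
$\frac{r{\left(-11 - 45 \right)}}{496335} + \frac{\left(-308 - 276\right) \left(-249\right)}{173880} = \frac{\frac{1}{2} \frac{1}{\left(-11 - 45\right)^{2}} \left(-7 - 56\right)}{496335} + \frac{\left(-308 - 276\right) \left(-249\right)}{173880} = \frac{-7 - 56}{2 \left(-11 - 45\right)^{2}} \cdot \frac{1}{496335} + \left(-584\right) \left(-249\right) \frac{1}{173880} = \frac{-7 - 56}{2 \cdot 3136} \cdot \frac{1}{496335} + 145416 \cdot \frac{1}{173880} = \frac{1}{2} \cdot \frac{1}{3136} \left(-63\right) \frac{1}{496335} + \frac{6059}{7245} = \left(- \frac{9}{896}\right) \frac{1}{496335} + \frac{6059}{7245} = - \frac{3}{148238720} + \frac{6059}{7245} = \frac{25662239507}{30685415040}$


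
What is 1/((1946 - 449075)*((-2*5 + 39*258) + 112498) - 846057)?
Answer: -1/54796505007 ≈ -1.8249e-11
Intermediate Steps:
1/((1946 - 449075)*((-2*5 + 39*258) + 112498) - 846057) = 1/(-447129*((-10 + 10062) + 112498) - 846057) = 1/(-447129*(10052 + 112498) - 846057) = 1/(-447129*122550 - 846057) = 1/(-54795658950 - 846057) = 1/(-54796505007) = -1/54796505007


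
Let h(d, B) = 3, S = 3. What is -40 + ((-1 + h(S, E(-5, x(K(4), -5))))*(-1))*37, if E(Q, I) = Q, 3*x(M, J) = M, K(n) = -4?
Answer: -114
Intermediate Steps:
x(M, J) = M/3
-40 + ((-1 + h(S, E(-5, x(K(4), -5))))*(-1))*37 = -40 + ((-1 + 3)*(-1))*37 = -40 + (2*(-1))*37 = -40 - 2*37 = -40 - 74 = -114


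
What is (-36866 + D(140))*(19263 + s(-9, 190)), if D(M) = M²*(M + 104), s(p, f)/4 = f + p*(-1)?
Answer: 95190666506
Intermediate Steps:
s(p, f) = -4*p + 4*f (s(p, f) = 4*(f + p*(-1)) = 4*(f - p) = -4*p + 4*f)
D(M) = M²*(104 + M)
(-36866 + D(140))*(19263 + s(-9, 190)) = (-36866 + 140²*(104 + 140))*(19263 + (-4*(-9) + 4*190)) = (-36866 + 19600*244)*(19263 + (36 + 760)) = (-36866 + 4782400)*(19263 + 796) = 4745534*20059 = 95190666506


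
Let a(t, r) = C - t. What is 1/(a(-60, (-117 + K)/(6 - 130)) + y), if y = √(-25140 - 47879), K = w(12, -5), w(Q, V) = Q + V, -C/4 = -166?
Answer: 724/597195 - I*√73019/597195 ≈ 0.0012123 - 0.00045248*I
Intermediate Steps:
C = 664 (C = -4*(-166) = 664)
K = 7 (K = 12 - 5 = 7)
a(t, r) = 664 - t
y = I*√73019 (y = √(-73019) = I*√73019 ≈ 270.22*I)
1/(a(-60, (-117 + K)/(6 - 130)) + y) = 1/((664 - 1*(-60)) + I*√73019) = 1/((664 + 60) + I*√73019) = 1/(724 + I*√73019)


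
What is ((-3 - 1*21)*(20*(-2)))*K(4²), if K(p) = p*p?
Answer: 245760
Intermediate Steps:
K(p) = p²
((-3 - 1*21)*(20*(-2)))*K(4²) = ((-3 - 1*21)*(20*(-2)))*(4²)² = ((-3 - 21)*(-40))*16² = -24*(-40)*256 = 960*256 = 245760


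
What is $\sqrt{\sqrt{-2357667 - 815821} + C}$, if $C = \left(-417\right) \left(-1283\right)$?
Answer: $\sqrt{535011 + 4 i \sqrt{198343}} \approx 731.45 + 1.218 i$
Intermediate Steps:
$C = 535011$
$\sqrt{\sqrt{-2357667 - 815821} + C} = \sqrt{\sqrt{-2357667 - 815821} + 535011} = \sqrt{\sqrt{-3173488} + 535011} = \sqrt{4 i \sqrt{198343} + 535011} = \sqrt{535011 + 4 i \sqrt{198343}}$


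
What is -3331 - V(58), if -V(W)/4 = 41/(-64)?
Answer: -53337/16 ≈ -3333.6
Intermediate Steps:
V(W) = 41/16 (V(W) = -164/(-64) = -164*(-1)/64 = -4*(-41/64) = 41/16)
-3331 - V(58) = -3331 - 1*41/16 = -3331 - 41/16 = -53337/16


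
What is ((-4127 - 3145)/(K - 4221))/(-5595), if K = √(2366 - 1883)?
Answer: -243612/791131135 - 404*√483/5537917945 ≈ -0.00030953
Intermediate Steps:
K = √483 ≈ 21.977
((-4127 - 3145)/(K - 4221))/(-5595) = ((-4127 - 3145)/(√483 - 4221))/(-5595) = -7272/(-4221 + √483)*(-1/5595) = 2424/(1865*(-4221 + √483))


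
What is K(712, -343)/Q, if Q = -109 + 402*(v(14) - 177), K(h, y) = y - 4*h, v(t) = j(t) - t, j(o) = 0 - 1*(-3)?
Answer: 3191/75685 ≈ 0.042162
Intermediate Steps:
j(o) = 3 (j(o) = 0 + 3 = 3)
v(t) = 3 - t
Q = -75685 (Q = -109 + 402*((3 - 1*14) - 177) = -109 + 402*((3 - 14) - 177) = -109 + 402*(-11 - 177) = -109 + 402*(-188) = -109 - 75576 = -75685)
K(712, -343)/Q = (-343 - 4*712)/(-75685) = (-343 - 2848)*(-1/75685) = -3191*(-1/75685) = 3191/75685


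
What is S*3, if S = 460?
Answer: 1380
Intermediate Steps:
S*3 = 460*3 = 1380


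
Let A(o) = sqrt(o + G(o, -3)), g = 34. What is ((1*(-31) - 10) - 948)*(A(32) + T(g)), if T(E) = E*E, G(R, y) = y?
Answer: -1143284 - 989*sqrt(29) ≈ -1.1486e+6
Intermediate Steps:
A(o) = sqrt(-3 + o) (A(o) = sqrt(o - 3) = sqrt(-3 + o))
T(E) = E**2
((1*(-31) - 10) - 948)*(A(32) + T(g)) = ((1*(-31) - 10) - 948)*(sqrt(-3 + 32) + 34**2) = ((-31 - 10) - 948)*(sqrt(29) + 1156) = (-41 - 948)*(1156 + sqrt(29)) = -989*(1156 + sqrt(29)) = -1143284 - 989*sqrt(29)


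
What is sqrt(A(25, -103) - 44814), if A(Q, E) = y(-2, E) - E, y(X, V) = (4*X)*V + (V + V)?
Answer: I*sqrt(44093) ≈ 209.98*I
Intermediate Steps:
y(X, V) = 2*V + 4*V*X (y(X, V) = 4*V*X + 2*V = 2*V + 4*V*X)
A(Q, E) = -7*E (A(Q, E) = 2*E*(1 + 2*(-2)) - E = 2*E*(1 - 4) - E = 2*E*(-3) - E = -6*E - E = -7*E)
sqrt(A(25, -103) - 44814) = sqrt(-7*(-103) - 44814) = sqrt(721 - 44814) = sqrt(-44093) = I*sqrt(44093)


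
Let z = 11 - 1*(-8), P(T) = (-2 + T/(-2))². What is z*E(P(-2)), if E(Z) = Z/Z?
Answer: 19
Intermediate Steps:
P(T) = (-2 - T/2)² (P(T) = (-2 + T*(-½))² = (-2 - T/2)²)
E(Z) = 1
z = 19 (z = 11 + 8 = 19)
z*E(P(-2)) = 19*1 = 19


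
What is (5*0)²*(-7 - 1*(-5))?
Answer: 0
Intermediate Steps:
(5*0)²*(-7 - 1*(-5)) = 0²*(-7 + 5) = 0*(-2) = 0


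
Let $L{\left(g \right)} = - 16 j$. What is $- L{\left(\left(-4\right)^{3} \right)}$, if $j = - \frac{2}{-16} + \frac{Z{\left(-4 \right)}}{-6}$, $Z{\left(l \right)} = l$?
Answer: $\frac{38}{3} \approx 12.667$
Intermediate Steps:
$j = \frac{19}{24}$ ($j = - \frac{2}{-16} - \frac{4}{-6} = \left(-2\right) \left(- \frac{1}{16}\right) - - \frac{2}{3} = \frac{1}{8} + \frac{2}{3} = \frac{19}{24} \approx 0.79167$)
$L{\left(g \right)} = - \frac{38}{3}$ ($L{\left(g \right)} = \left(-16\right) \frac{19}{24} = - \frac{38}{3}$)
$- L{\left(\left(-4\right)^{3} \right)} = \left(-1\right) \left(- \frac{38}{3}\right) = \frac{38}{3}$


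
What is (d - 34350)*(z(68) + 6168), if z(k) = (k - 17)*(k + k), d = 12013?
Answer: -292704048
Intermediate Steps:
z(k) = 2*k*(-17 + k) (z(k) = (-17 + k)*(2*k) = 2*k*(-17 + k))
(d - 34350)*(z(68) + 6168) = (12013 - 34350)*(2*68*(-17 + 68) + 6168) = -22337*(2*68*51 + 6168) = -22337*(6936 + 6168) = -22337*13104 = -292704048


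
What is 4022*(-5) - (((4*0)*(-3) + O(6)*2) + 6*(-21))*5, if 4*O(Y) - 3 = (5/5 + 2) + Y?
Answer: -19510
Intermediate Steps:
O(Y) = 3/2 + Y/4 (O(Y) = ¾ + ((5/5 + 2) + Y)/4 = ¾ + ((5*(⅕) + 2) + Y)/4 = ¾ + ((1 + 2) + Y)/4 = ¾ + (3 + Y)/4 = ¾ + (¾ + Y/4) = 3/2 + Y/4)
4022*(-5) - (((4*0)*(-3) + O(6)*2) + 6*(-21))*5 = 4022*(-5) - (((4*0)*(-3) + (3/2 + (¼)*6)*2) + 6*(-21))*5 = -20110 - ((0*(-3) + (3/2 + 3/2)*2) - 126)*5 = -20110 - ((0 + 3*2) - 126)*5 = -20110 - ((0 + 6) - 126)*5 = -20110 - (6 - 126)*5 = -20110 - (-120)*5 = -20110 - 1*(-600) = -20110 + 600 = -19510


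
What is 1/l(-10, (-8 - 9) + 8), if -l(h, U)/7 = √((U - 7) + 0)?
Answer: I/28 ≈ 0.035714*I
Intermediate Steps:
l(h, U) = -7*√(-7 + U) (l(h, U) = -7*√((U - 7) + 0) = -7*√((-7 + U) + 0) = -7*√(-7 + U))
1/l(-10, (-8 - 9) + 8) = 1/(-7*√(-7 + ((-8 - 9) + 8))) = 1/(-7*√(-7 + (-17 + 8))) = 1/(-7*√(-7 - 9)) = 1/(-28*I) = I/28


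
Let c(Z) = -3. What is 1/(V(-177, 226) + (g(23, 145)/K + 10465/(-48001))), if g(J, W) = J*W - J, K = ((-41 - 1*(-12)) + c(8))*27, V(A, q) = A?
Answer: -12522/2267125 ≈ -0.0055233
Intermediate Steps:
K = -864 (K = ((-41 - 1*(-12)) - 3)*27 = ((-41 + 12) - 3)*27 = (-29 - 3)*27 = -32*27 = -864)
g(J, W) = -J + J*W
1/(V(-177, 226) + (g(23, 145)/K + 10465/(-48001))) = 1/(-177 + ((23*(-1 + 145))/(-864) + 10465/(-48001))) = 1/(-177 + ((23*144)*(-1/864) + 10465*(-1/48001))) = 1/(-177 + (3312*(-1/864) - 455/2087)) = 1/(-177 + (-23/6 - 455/2087)) = 1/(-177 - 50731/12522) = 1/(-2267125/12522) = -12522/2267125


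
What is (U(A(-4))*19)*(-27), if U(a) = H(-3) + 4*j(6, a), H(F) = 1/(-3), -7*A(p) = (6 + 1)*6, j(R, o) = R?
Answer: -12141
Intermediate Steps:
A(p) = -6 (A(p) = -(6 + 1)*6/7 = -6)
H(F) = -1/3 (H(F) = 1*(-1/3) = -1/3)
U(a) = 71/3 (U(a) = -1/3 + 4*6 = -1/3 + 24 = 71/3)
(U(A(-4))*19)*(-27) = ((71/3)*19)*(-27) = (1349/3)*(-27) = -12141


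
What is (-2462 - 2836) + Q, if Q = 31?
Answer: -5267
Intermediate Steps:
(-2462 - 2836) + Q = (-2462 - 2836) + 31 = -5298 + 31 = -5267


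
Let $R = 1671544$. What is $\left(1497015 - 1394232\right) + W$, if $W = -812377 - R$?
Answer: $-2381138$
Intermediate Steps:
$W = -2483921$ ($W = -812377 - 1671544 = -2483921$)
$\left(1497015 - 1394232\right) + W = \left(1497015 - 1394232\right) - 2483921 = 102783 - 2483921 = -2381138$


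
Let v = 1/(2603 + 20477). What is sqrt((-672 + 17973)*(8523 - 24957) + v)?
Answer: I*sqrt(37863966429188630)/11540 ≈ 16862.0*I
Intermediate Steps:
v = 1/23080 ≈ 4.3328e-5
sqrt((-672 + 17973)*(8523 - 24957) + v) = sqrt((-672 + 17973)*(8523 - 24957) + 1/23080) = sqrt(17301*(-16434) + 1/23080) = sqrt(-284324634 + 1/23080) = sqrt(-6562212552719/23080) = I*sqrt(37863966429188630)/11540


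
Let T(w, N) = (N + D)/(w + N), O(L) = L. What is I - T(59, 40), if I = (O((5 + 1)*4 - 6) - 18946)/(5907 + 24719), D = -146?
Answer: 686242/1515987 ≈ 0.45267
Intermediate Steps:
T(w, N) = (-146 + N)/(N + w) (T(w, N) = (N - 146)/(w + N) = (-146 + N)/(N + w))
I = -9464/15313 (I = (((5 + 1)*4 - 6) - 18946)/(5907 + 24719) = ((6*4 - 6) - 18946)/30626 = ((24 - 6) - 18946)*(1/30626) = (18 - 18946)*(1/30626) = -18928*1/30626 = -9464/15313 ≈ -0.61804)
I - T(59, 40) = -9464/15313 - (-146 + 40)/(40 + 59) = -9464/15313 - (-106)/99 = -9464/15313 - 1*(-106/99) = -9464/15313 + 106/99 = 686242/1515987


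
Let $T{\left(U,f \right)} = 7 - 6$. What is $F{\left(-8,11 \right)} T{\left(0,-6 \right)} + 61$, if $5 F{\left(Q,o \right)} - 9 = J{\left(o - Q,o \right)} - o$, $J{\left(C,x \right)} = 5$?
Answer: $\frac{308}{5} \approx 61.6$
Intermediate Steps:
$F{\left(Q,o \right)} = \frac{14}{5} - \frac{o}{5}$ ($F{\left(Q,o \right)} = \frac{9}{5} + \frac{5 - o}{5} = \frac{9}{5} - \left(-1 + \frac{o}{5}\right) = \frac{14}{5} - \frac{o}{5}$)
$T{\left(U,f \right)} = 1$
$F{\left(-8,11 \right)} T{\left(0,-6 \right)} + 61 = \left(\frac{14}{5} - \frac{11}{5}\right) 1 + 61 = \frac{3}{5} \cdot 1 + 61 = \frac{3}{5} + 61 = \frac{308}{5}$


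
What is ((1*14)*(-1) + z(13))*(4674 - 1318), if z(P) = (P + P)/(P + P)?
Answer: -43628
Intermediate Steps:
z(P) = 1 (z(P) = (2*P)/((2*P)) = (2*P)*(1/(2*P)) = 1)
((1*14)*(-1) + z(13))*(4674 - 1318) = ((1*14)*(-1) + 1)*(4674 - 1318) = (14*(-1) + 1)*3356 = (-14 + 1)*3356 = -13*3356 = -43628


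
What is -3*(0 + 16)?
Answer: -48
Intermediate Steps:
-3*(0 + 16) = -3*16 = -48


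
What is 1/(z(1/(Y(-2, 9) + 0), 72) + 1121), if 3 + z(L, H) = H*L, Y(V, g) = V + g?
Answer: 7/7898 ≈ 0.00088630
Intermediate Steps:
z(L, H) = -3 + H*L
1/(z(1/(Y(-2, 9) + 0), 72) + 1121) = 1/((-3 + 72/((-2 + 9) + 0)) + 1121) = 1/((-3 + 72/(7 + 0)) + 1121) = 1/((-3 + 72/7) + 1121) = 1/(51/7 + 1121) = 1/(7898/7) = 7/7898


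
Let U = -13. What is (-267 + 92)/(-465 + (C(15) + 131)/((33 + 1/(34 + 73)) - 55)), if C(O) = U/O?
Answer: 6176625/16621039 ≈ 0.37161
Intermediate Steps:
C(O) = -13/O
(-267 + 92)/(-465 + (C(15) + 131)/((33 + 1/(34 + 73)) - 55)) = (-267 + 92)/(-465 + (-13/15 + 131)/((33 + 1/(34 + 73)) - 55)) = -175/(-465 + (-13*1/15 + 131)/((33 + 1/107) - 55)) = -175/(-465 + (-13/15 + 131)/((33 + 1/107) - 55)) = -175/(-465 + 1952/(15*(3532/107 - 55))) = -175/(-465 + 1952/(15*(-2353/107))) = -175/(-465 + (1952/15)*(-107/2353)) = -175/(-465 - 208864/35295) = -175/(-16621039/35295) = -175*(-35295/16621039) = 6176625/16621039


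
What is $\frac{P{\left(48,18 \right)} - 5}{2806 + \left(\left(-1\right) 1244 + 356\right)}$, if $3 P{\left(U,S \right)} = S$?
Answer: $\frac{1}{1918} \approx 0.00052138$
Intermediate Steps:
$P{\left(U,S \right)} = \frac{S}{3}$
$\frac{P{\left(48,18 \right)} - 5}{2806 + \left(\left(-1\right) 1244 + 356\right)} = \frac{\frac{1}{3} \cdot 18 - 5}{2806 + \left(\left(-1\right) 1244 + 356\right)} = \frac{6 - 5}{2806 + \left(-1244 + 356\right)} = 1 \frac{1}{2806 - 888} = 1 \cdot \frac{1}{1918} = \frac{1}{1918}$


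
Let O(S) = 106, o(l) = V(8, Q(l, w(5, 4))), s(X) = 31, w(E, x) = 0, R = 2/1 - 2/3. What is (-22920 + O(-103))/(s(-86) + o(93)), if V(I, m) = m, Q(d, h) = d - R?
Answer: -34221/184 ≈ -185.98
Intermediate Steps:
R = 4/3 (R = 2*1 - 2*⅓ = 2 - ⅔ = 4/3 ≈ 1.3333)
Q(d, h) = -4/3 + d (Q(d, h) = d - 1*4/3 = d - 4/3 = -4/3 + d)
o(l) = -4/3 + l
(-22920 + O(-103))/(s(-86) + o(93)) = (-22920 + 106)/(31 + (-4/3 + 93)) = -22814/(31 + 275/3) = -22814/368/3 = -22814*3/368 = -34221/184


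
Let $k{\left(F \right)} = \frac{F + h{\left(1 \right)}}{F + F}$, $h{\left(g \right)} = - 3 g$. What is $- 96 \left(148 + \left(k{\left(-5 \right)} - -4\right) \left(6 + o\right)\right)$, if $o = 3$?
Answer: $- \frac{91776}{5} \approx -18355.0$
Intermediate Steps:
$k{\left(F \right)} = \frac{-3 + F}{2 F}$ ($k{\left(F \right)} = \frac{F - 3}{F + F} = \frac{F - 3}{2 F} = \left(-3 + F\right) \frac{1}{2 F} = \frac{-3 + F}{2 F}$)
$- 96 \left(148 + \left(k{\left(-5 \right)} - -4\right) \left(6 + o\right)\right) = - 96 \left(148 + \left(\frac{-3 - 5}{2 \left(-5\right)} - -4\right) \left(6 + 3\right)\right) = - 96 \left(148 + \left(\frac{1}{2} \left(- \frac{1}{5}\right) \left(-8\right) + 4\right) 9\right) = - 96 \left(148 + \left(\frac{4}{5} + 4\right) 9\right) = - 96 \left(148 + \frac{24}{5} \cdot 9\right) = - 96 \left(148 + \frac{216}{5}\right) = \left(-96\right) \frac{956}{5} = - \frac{91776}{5}$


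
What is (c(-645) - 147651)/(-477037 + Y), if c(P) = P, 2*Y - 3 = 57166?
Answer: 296592/896905 ≈ 0.33068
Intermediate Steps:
Y = 57169/2 (Y = 3/2 + (1/2)*57166 = 3/2 + 28583 = 57169/2 ≈ 28585.)
(c(-645) - 147651)/(-477037 + Y) = (-645 - 147651)/(-477037 + 57169/2) = -148296/(-896905/2) = -148296*(-2/896905) = 296592/896905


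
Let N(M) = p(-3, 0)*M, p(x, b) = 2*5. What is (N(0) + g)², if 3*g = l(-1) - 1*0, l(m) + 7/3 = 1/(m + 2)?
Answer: 16/81 ≈ 0.19753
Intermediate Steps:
p(x, b) = 10
l(m) = -7/3 + 1/(2 + m) (l(m) = -7/3 + 1/(m + 2) = -7/3 + 1/(2 + m))
N(M) = 10*M
g = -4/9 (g = ((-11 - 7*(-1))/(3*(2 - 1)) - 1*0)/3 = ((⅓)*(-11 + 7)/1 + 0)/3 = ((⅓)*1*(-4) + 0)/3 = (-4/3 + 0)/3 = (⅓)*(-4/3) = -4/9 ≈ -0.44444)
(N(0) + g)² = (10*0 - 4/9)² = (0 - 4/9)² = (-4/9)² = 16/81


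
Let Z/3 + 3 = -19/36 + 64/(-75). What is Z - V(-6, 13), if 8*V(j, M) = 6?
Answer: -1042/75 ≈ -13.893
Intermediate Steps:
V(j, M) = ¾ (V(j, M) = (⅛)*6 = ¾)
Z = -3943/300 (Z = -9 + 3*(-19/36 + 64/(-75)) = -9 + 3*(-19*1/36 + 64*(-1/75)) = -9 + 3*(-19/36 - 64/75) = -9 + 3*(-1243/900) = -9 - 1243/300 = -3943/300 ≈ -13.143)
Z - V(-6, 13) = -3943/300 - 1*¾ = -3943/300 - ¾ = -1042/75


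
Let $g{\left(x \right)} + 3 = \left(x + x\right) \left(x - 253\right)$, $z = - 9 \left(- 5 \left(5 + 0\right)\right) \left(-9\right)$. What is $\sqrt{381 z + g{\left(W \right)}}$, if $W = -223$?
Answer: $8 i \sqrt{8738} \approx 747.82 i$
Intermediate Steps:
$z = -2025$ ($z = - 9 \left(\left(-5\right) 5\right) \left(-9\right) = \left(-9\right) \left(-25\right) \left(-9\right) = 225 \left(-9\right) = -2025$)
$g{\left(x \right)} = -3 + 2 x \left(-253 + x\right)$ ($g{\left(x \right)} = -3 + \left(x + x\right) \left(x - 253\right) = -3 + 2 x \left(-253 + x\right)$)
$\sqrt{381 z + g{\left(W \right)}} = \sqrt{381 \left(-2025\right) - \left(-112835 - 99458\right)} = \sqrt{-771525 + \left(-3 + 112838 + 2 \cdot 49729\right)} = \sqrt{-771525 + \left(-3 + 112838 + 99458\right)} = \sqrt{-771525 + 212293} = \sqrt{-559232} = 8 i \sqrt{8738}$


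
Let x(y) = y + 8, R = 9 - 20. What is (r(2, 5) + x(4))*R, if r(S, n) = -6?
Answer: -66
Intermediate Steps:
R = -11
x(y) = 8 + y
(r(2, 5) + x(4))*R = (-6 + (8 + 4))*(-11) = (-6 + 12)*(-11) = 6*(-11) = -66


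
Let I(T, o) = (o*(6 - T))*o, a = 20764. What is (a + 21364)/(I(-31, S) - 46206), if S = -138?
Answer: 21064/329211 ≈ 0.063983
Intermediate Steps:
I(T, o) = o**2*(6 - T)
(a + 21364)/(I(-31, S) - 46206) = (20764 + 21364)/((-138)**2*(6 - 1*(-31)) - 46206) = 42128/(19044*(6 + 31) - 46206) = 42128/(19044*37 - 46206) = 42128/(704628 - 46206) = 42128/658422 = 42128*(1/658422) = 21064/329211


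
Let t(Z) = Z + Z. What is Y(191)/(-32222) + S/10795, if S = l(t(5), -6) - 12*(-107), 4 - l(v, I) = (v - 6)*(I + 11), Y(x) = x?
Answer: 38795651/347836490 ≈ 0.11153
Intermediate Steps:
t(Z) = 2*Z
l(v, I) = 4 - (-6 + v)*(11 + I) (l(v, I) = 4 - (v - 6)*(I + 11) = 4 - (-6 + v)*(11 + I))
S = 1268 (S = (70 - 22*5 + 6*(-6) - 1*(-6)*2*5) - 12*(-107) = (70 - 11*10 - 36 - 1*(-6)*10) + 1284 = (70 - 110 - 36 + 60) + 1284 = -16 + 1284 = 1268)
Y(191)/(-32222) + S/10795 = 191/(-32222) + 1268/10795 = 191*(-1/32222) + 1268*(1/10795) = -191/32222 + 1268/10795 = 38795651/347836490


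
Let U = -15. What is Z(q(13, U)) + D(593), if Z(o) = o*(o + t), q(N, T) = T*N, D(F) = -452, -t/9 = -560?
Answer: -945227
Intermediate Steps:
t = 5040 (t = -9*(-560) = 5040)
q(N, T) = N*T
Z(o) = o*(5040 + o) (Z(o) = o*(o + 5040) = o*(5040 + o))
Z(q(13, U)) + D(593) = (13*(-15))*(5040 + 13*(-15)) - 452 = -195*(5040 - 195) - 452 = -195*4845 - 452 = -944775 - 452 = -945227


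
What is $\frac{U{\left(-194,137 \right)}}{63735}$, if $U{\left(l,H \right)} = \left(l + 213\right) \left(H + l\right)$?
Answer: $- \frac{361}{21245} \approx -0.016992$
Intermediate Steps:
$U{\left(l,H \right)} = \left(213 + l\right) \left(H + l\right)$
$\frac{U{\left(-194,137 \right)}}{63735} = \frac{\left(-194\right)^{2} + 213 \cdot 137 + 213 \left(-194\right) + 137 \left(-194\right)}{63735} = \left(37636 + 29181 - 41322 - 26578\right) \frac{1}{63735} = \left(-1083\right) \frac{1}{63735} = - \frac{361}{21245}$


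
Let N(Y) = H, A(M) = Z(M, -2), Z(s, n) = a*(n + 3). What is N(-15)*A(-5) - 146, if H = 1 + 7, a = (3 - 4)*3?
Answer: -170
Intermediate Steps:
a = -3 (a = -1*3 = -3)
Z(s, n) = -9 - 3*n (Z(s, n) = -3*(n + 3) = -3*(3 + n) = -9 - 3*n)
A(M) = -3 (A(M) = -9 - 3*(-2) = -9 + 6 = -3)
H = 8
N(Y) = 8
N(-15)*A(-5) - 146 = 8*(-3) - 146 = -24 - 146 = -170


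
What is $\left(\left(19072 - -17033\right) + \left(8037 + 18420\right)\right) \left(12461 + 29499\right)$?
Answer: $2625101520$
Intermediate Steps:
$\left(\left(19072 - -17033\right) + \left(8037 + 18420\right)\right) \left(12461 + 29499\right) = \left(\left(19072 + 17033\right) + 26457\right) 41960 = \left(36105 + 26457\right) 41960 = 62562 \cdot 41960 = 2625101520$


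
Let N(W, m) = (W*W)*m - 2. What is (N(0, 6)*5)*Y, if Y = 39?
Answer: -390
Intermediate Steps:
N(W, m) = -2 + m*W² (N(W, m) = W²*m - 2 = m*W² - 2 = -2 + m*W²)
(N(0, 6)*5)*Y = ((-2 + 6*0²)*5)*39 = ((-2 + 6*0)*5)*39 = ((-2 + 0)*5)*39 = -2*5*39 = -10*39 = -390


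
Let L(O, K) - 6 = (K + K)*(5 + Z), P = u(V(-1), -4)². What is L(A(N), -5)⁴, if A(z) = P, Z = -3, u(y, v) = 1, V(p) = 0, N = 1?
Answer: 38416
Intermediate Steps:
P = 1 (P = 1² = 1)
A(z) = 1
L(O, K) = 6 + 4*K (L(O, K) = 6 + (K + K)*(5 - 3) = 6 + (2*K)*2 = 6 + 4*K)
L(A(N), -5)⁴ = (6 + 4*(-5))⁴ = (6 - 20)⁴ = (-14)⁴ = 38416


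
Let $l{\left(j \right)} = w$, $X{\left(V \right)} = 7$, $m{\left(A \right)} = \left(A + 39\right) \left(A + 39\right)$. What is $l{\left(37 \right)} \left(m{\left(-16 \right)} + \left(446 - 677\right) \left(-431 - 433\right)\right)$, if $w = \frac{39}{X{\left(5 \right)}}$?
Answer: $\frac{7804407}{7} \approx 1.1149 \cdot 10^{6}$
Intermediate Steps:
$m{\left(A \right)} = \left(39 + A\right)^{2}$ ($m{\left(A \right)} = \left(39 + A\right) \left(39 + A\right) = \left(39 + A\right)^{2}$)
$w = \frac{39}{7} \approx 5.5714$
$l{\left(j \right)} = \frac{39}{7}$
$l{\left(37 \right)} \left(m{\left(-16 \right)} + \left(446 - 677\right) \left(-431 - 433\right)\right) = \frac{39 \left(\left(39 - 16\right)^{2} + \left(446 - 677\right) \left(-431 - 433\right)\right)}{7} = \frac{39 \left(23^{2} - -199584\right)}{7} = \frac{39 \left(529 + 199584\right)}{7} = \frac{39}{7} \cdot 200113 = \frac{7804407}{7}$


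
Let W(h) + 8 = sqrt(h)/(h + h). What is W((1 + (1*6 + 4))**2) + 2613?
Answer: 57311/22 ≈ 2605.0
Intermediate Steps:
W(h) = -8 + 1/(2*sqrt(h)) (W(h) = -8 + sqrt(h)/(h + h) = -8 + sqrt(h)/((2*h)) = -8 + (1/(2*h))*sqrt(h) = -8 + 1/(2*sqrt(h)))
W((1 + (1*6 + 4))**2) + 2613 = (-8 + 1/(2*sqrt((1 + (1*6 + 4))**2))) + 2613 = (-8 + 1/(2*sqrt((1 + (6 + 4))**2))) + 2613 = (-8 + 1/(2*sqrt((1 + 10)**2))) + 2613 = (-8 + 1/(2*sqrt(11**2))) + 2613 = (-8 + 1/(2*sqrt(121))) + 2613 = (-8 + (1/2)*(1/11)) + 2613 = (-8 + 1/22) + 2613 = -175/22 + 2613 = 57311/22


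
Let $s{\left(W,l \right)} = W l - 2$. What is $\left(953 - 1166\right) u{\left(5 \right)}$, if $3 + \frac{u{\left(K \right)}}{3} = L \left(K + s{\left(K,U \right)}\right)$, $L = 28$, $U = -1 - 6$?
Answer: $574461$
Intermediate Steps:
$U = -7$ ($U = -1 - 6 = -7$)
$s{\left(W,l \right)} = -2 + W l$
$u{\left(K \right)} = -177 - 504 K$ ($u{\left(K \right)} = -9 + 3 \cdot 28 \left(K + \left(-2 + K \left(-7\right)\right)\right) = -9 + 3 \cdot 28 \left(K - \left(2 + 7 K\right)\right) = -9 + 3 \cdot 28 \left(-2 - 6 K\right) = -9 + 3 \left(-56 - 168 K\right) = -9 - \left(168 + 504 K\right) = -177 - 504 K$)
$\left(953 - 1166\right) u{\left(5 \right)} = \left(953 - 1166\right) \left(-177 - 2520\right) = - 213 \left(-177 - 2520\right) = \left(-213\right) \left(-2697\right) = 574461$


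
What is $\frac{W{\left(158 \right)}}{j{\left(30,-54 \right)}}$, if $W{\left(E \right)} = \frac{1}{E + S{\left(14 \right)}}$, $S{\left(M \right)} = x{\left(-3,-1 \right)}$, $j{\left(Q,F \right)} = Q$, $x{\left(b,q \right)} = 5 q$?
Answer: $\frac{1}{4590} \approx 0.00021786$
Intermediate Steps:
$S{\left(M \right)} = -5$ ($S{\left(M \right)} = 5 \left(-1\right) = -5$)
$W{\left(E \right)} = \frac{1}{-5 + E}$ ($W{\left(E \right)} = \frac{1}{E - 5} = \frac{1}{-5 + E}$)
$\frac{W{\left(158 \right)}}{j{\left(30,-54 \right)}} = \frac{1}{\left(-5 + 158\right) 30} = \frac{1}{153} \cdot \frac{1}{30} = \frac{1}{4590}$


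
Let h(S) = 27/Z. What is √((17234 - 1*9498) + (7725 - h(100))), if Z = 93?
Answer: √14857742/31 ≈ 124.34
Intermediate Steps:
h(S) = 9/31 (h(S) = 27/93 = 27*(1/93) = 9/31)
√((17234 - 1*9498) + (7725 - h(100))) = √((17234 - 1*9498) + (7725 - 1*9/31)) = √((17234 - 9498) + (7725 - 9/31)) = √(7736 + 239466/31) = √(479282/31) = √14857742/31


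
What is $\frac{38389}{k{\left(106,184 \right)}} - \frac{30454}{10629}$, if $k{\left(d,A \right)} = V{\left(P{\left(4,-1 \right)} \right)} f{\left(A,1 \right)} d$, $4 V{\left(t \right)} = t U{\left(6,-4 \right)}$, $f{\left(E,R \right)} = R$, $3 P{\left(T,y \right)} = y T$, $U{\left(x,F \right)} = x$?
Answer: $- \frac{414492929}{2253348} \approx -183.95$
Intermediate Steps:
$P{\left(T,y \right)} = \frac{T y}{3}$ ($P{\left(T,y \right)} = \frac{y T}{3} = \frac{T y}{3}$)
$V{\left(t \right)} = \frac{3 t}{2}$ ($V{\left(t \right)} = \frac{t 6}{4} = \frac{6 t}{4} = \frac{3 t}{2}$)
$k{\left(d,A \right)} = - 2 d$ ($k{\left(d,A \right)} = \frac{3 \cdot \frac{1}{3} \cdot 4 \left(-1\right)}{2} \cdot 1 d = \frac{3}{2} \left(- \frac{4}{3}\right) 1 d = \left(-2\right) 1 d = - 2 d$)
$\frac{38389}{k{\left(106,184 \right)}} - \frac{30454}{10629} = \frac{38389}{\left(-2\right) 106} - \frac{30454}{10629} = \frac{38389}{-212} - \frac{30454}{10629} = 38389 \left(- \frac{1}{212}\right) - \frac{30454}{10629} = - \frac{38389}{212} - \frac{30454}{10629} = - \frac{414492929}{2253348}$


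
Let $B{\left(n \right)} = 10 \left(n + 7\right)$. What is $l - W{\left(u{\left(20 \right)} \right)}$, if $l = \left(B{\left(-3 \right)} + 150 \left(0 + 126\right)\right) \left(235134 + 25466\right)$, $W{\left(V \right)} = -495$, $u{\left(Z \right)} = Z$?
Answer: $4935764495$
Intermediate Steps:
$B{\left(n \right)} = 70 + 10 n$ ($B{\left(n \right)} = 10 \left(7 + n\right) = 70 + 10 n$)
$l = 4935764000$ ($l = \left(\left(70 + 10 \left(-3\right)\right) + 150 \left(0 + 126\right)\right) \left(235134 + 25466\right) = \left(\left(70 - 30\right) + 150 \cdot 126\right) 260600 = \left(40 + 18900\right) 260600 = 18940 \cdot 260600 = 4935764000$)
$l - W{\left(u{\left(20 \right)} \right)} = 4935764000 - -495 = 4935764000 + 495 = 4935764495$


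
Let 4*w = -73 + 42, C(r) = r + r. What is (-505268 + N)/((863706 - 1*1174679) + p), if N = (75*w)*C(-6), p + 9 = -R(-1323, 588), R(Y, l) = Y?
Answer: 498293/309659 ≈ 1.6092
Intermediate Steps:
C(r) = 2*r
p = 1314 (p = -9 - 1*(-1323) = -9 + 1323 = 1314)
w = -31/4 (w = (-73 + 42)/4 = (1/4)*(-31) = -31/4 ≈ -7.7500)
N = 6975 (N = (75*(-31/4))*(2*(-6)) = -2325/4*(-12) = 6975)
(-505268 + N)/((863706 - 1*1174679) + p) = (-505268 + 6975)/((863706 - 1*1174679) + 1314) = -498293/((863706 - 1174679) + 1314) = -498293/(-310973 + 1314) = -498293/(-309659) = -498293*(-1/309659) = 498293/309659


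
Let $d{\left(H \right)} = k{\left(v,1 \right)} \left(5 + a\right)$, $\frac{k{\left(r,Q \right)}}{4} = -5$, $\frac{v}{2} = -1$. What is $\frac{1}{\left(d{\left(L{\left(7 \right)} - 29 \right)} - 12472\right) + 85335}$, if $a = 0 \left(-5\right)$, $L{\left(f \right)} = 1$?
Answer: $\frac{1}{72763} \approx 1.3743 \cdot 10^{-5}$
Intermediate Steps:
$v = -2$ ($v = 2 \left(-1\right) = -2$)
$k{\left(r,Q \right)} = -20$ ($k{\left(r,Q \right)} = 4 \left(-5\right) = -20$)
$a = 0$
$d{\left(H \right)} = -100$ ($d{\left(H \right)} = - 20 \left(5 + 0\right) = \left(-20\right) 5 = -100$)
$\frac{1}{\left(d{\left(L{\left(7 \right)} - 29 \right)} - 12472\right) + 85335} = \frac{1}{\left(-100 - 12472\right) + 85335} = \frac{1}{-12572 + 85335} = \frac{1}{72763}$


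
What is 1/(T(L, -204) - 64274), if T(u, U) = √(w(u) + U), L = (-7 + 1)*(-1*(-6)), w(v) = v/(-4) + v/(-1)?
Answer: -64274/4131147235 - I*√159/4131147235 ≈ -1.5558e-5 - 3.0523e-9*I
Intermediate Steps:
w(v) = -5*v/4 (w(v) = v*(-¼) + v*(-1) = -v/4 - v = -5*v/4)
L = -36 (L = -6*6 = -36)
T(u, U) = √(U - 5*u/4) (T(u, U) = √(-5*u/4 + U) = √(U - 5*u/4))
1/(T(L, -204) - 64274) = 1/(√(-5*(-36) + 4*(-204))/2 - 64274) = 1/(√(180 - 816)/2 - 64274) = 1/(√(-636)/2 - 64274) = 1/((2*I*√159)/2 - 64274) = 1/(I*√159 - 64274) = 1/(-64274 + I*√159)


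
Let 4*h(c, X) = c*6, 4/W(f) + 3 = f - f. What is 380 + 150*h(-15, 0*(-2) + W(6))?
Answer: -2995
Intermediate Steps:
W(f) = -4/3 (W(f) = 4/(-3 + (f - f)) = 4/(-3 + 0) = 4/(-3) = 4*(-⅓) = -4/3)
h(c, X) = 3*c/2 (h(c, X) = (c*6)/4 = (6*c)/4 = 3*c/2)
380 + 150*h(-15, 0*(-2) + W(6)) = 380 + 150*((3/2)*(-15)) = 380 + 150*(-45/2) = 380 - 3375 = -2995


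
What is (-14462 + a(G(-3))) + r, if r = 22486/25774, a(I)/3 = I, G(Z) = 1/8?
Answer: -1490845747/103096 ≈ -14461.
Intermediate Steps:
G(Z) = 1/8
a(I) = 3*I
r = 11243/12887 (r = 22486*(1/25774) = 11243/12887 ≈ 0.87243)
(-14462 + a(G(-3))) + r = (-14462 + 3*(1/8)) + 11243/12887 = (-14462 + 3/8) + 11243/12887 = -115693/8 + 11243/12887 = -1490845747/103096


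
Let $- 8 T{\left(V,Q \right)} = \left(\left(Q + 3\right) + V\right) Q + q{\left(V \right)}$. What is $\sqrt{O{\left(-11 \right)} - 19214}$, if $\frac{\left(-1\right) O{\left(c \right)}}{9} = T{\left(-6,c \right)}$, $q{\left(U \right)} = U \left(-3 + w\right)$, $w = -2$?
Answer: $i \sqrt{19007} \approx 137.87 i$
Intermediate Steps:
$q{\left(U \right)} = - 5 U$ ($q{\left(U \right)} = U \left(-3 - 2\right) = U \left(-5\right) = - 5 U$)
$T{\left(V,Q \right)} = \frac{5 V}{8} - \frac{Q \left(3 + Q + V\right)}{8}$ ($T{\left(V,Q \right)} = - \frac{\left(\left(Q + 3\right) + V\right) Q - 5 V}{8} = - \frac{\left(\left(3 + Q\right) + V\right) Q - 5 V}{8} = - \frac{\left(3 + Q + V\right) Q - 5 V}{8} = - \frac{Q \left(3 + Q + V\right) - 5 V}{8} = - \frac{- 5 V + Q \left(3 + Q + V\right)}{8} = \frac{5 V}{8} - \frac{Q \left(3 + Q + V\right)}{8}$)
$O{\left(c \right)} = \frac{135}{4} - \frac{27 c}{8} + \frac{9 c^{2}}{8}$ ($O{\left(c \right)} = - 9 \left(- \frac{3 c}{8} - \frac{c^{2}}{8} + \frac{5}{8} \left(-6\right) - \frac{1}{8} c \left(-6\right)\right) = - 9 \left(- \frac{3 c}{8} - \frac{c^{2}}{8} - \frac{15}{4} + \frac{3 c}{4}\right) = - 9 \left(- \frac{15}{4} - \frac{c^{2}}{8} + \frac{3 c}{8}\right) = \frac{135}{4} - \frac{27 c}{8} + \frac{9 c^{2}}{8}$)
$\sqrt{O{\left(-11 \right)} - 19214} = \sqrt{\left(\frac{135}{4} - - \frac{297}{8} + \frac{9 \left(-11\right)^{2}}{8}\right) - 19214} = \sqrt{\left(\frac{135}{4} + \frac{297}{8} + \frac{9}{8} \cdot 121\right) - 19214} = \sqrt{\left(\frac{135}{4} + \frac{297}{8} + \frac{1089}{8}\right) - 19214} = \sqrt{207 - 19214} = \sqrt{-19007} = i \sqrt{19007}$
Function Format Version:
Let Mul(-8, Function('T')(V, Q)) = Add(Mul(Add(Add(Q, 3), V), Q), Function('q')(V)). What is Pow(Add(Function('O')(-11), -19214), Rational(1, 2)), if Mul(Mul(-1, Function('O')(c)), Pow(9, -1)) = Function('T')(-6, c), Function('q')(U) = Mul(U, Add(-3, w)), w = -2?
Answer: Mul(I, Pow(19007, Rational(1, 2))) ≈ Mul(137.87, I)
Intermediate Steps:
Function('q')(U) = Mul(-5, U) (Function('q')(U) = Mul(U, Add(-3, -2)) = Mul(U, -5) = Mul(-5, U))
Function('T')(V, Q) = Add(Mul(Rational(5, 8), V), Mul(Rational(-1, 8), Q, Add(3, Q, V))) (Function('T')(V, Q) = Mul(Rational(-1, 8), Add(Mul(Add(Add(Q, 3), V), Q), Mul(-5, V))) = Mul(Rational(-1, 8), Add(Mul(Add(Add(3, Q), V), Q), Mul(-5, V))) = Mul(Rational(-1, 8), Add(Mul(Add(3, Q, V), Q), Mul(-5, V))) = Mul(Rational(-1, 8), Add(Mul(Q, Add(3, Q, V)), Mul(-5, V))) = Mul(Rational(-1, 8), Add(Mul(-5, V), Mul(Q, Add(3, Q, V)))) = Add(Mul(Rational(5, 8), V), Mul(Rational(-1, 8), Q, Add(3, Q, V))))
Function('O')(c) = Add(Rational(135, 4), Mul(Rational(-27, 8), c), Mul(Rational(9, 8), Pow(c, 2))) (Function('O')(c) = Mul(-9, Add(Mul(Rational(-3, 8), c), Mul(Rational(-1, 8), Pow(c, 2)), Mul(Rational(5, 8), -6), Mul(Rational(-1, 8), c, -6))) = Mul(-9, Add(Mul(Rational(-3, 8), c), Mul(Rational(-1, 8), Pow(c, 2)), Rational(-15, 4), Mul(Rational(3, 4), c))) = Mul(-9, Add(Rational(-15, 4), Mul(Rational(-1, 8), Pow(c, 2)), Mul(Rational(3, 8), c))) = Add(Rational(135, 4), Mul(Rational(-27, 8), c), Mul(Rational(9, 8), Pow(c, 2))))
Pow(Add(Function('O')(-11), -19214), Rational(1, 2)) = Pow(Add(Add(Rational(135, 4), Mul(Rational(-27, 8), -11), Mul(Rational(9, 8), Pow(-11, 2))), -19214), Rational(1, 2)) = Pow(Add(Add(Rational(135, 4), Rational(297, 8), Mul(Rational(9, 8), 121)), -19214), Rational(1, 2)) = Pow(Add(Add(Rational(135, 4), Rational(297, 8), Rational(1089, 8)), -19214), Rational(1, 2)) = Pow(Add(207, -19214), Rational(1, 2)) = Pow(-19007, Rational(1, 2)) = Mul(I, Pow(19007, Rational(1, 2)))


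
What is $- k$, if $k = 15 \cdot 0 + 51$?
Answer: $-51$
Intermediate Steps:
$k = 51$ ($k = 0 + 51 = 51$)
$- k = \left(-1\right) 51 = -51$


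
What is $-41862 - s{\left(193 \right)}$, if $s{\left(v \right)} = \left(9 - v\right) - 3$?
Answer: $-41675$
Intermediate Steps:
$s{\left(v \right)} = 6 - v$ ($s{\left(v \right)} = \left(9 - v\right) - 3 = 6 - v$)
$-41862 - s{\left(193 \right)} = -41862 - \left(6 - 193\right) = -41862 - -187 = -41862 + 187 = -41675$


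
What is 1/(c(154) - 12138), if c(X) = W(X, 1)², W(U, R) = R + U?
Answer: 1/11887 ≈ 8.4126e-5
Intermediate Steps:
c(X) = (1 + X)²
1/(c(154) - 12138) = 1/((1 + 154)² - 12138) = 1/(155² - 12138) = 1/(24025 - 12138) = 1/11887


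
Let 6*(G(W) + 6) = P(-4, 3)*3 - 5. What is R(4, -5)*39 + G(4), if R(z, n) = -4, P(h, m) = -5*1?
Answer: -496/3 ≈ -165.33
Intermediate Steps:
P(h, m) = -5
G(W) = -28/3 (G(W) = -6 + (-5*3 - 5)/6 = -6 + (-15 - 5)/6 = -6 + (⅙)*(-20) = -6 - 10/3 = -28/3)
R(4, -5)*39 + G(4) = -4*39 - 28/3 = -156 - 28/3 = -496/3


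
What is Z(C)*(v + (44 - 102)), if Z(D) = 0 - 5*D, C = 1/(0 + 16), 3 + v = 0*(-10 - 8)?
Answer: 305/16 ≈ 19.063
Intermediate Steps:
v = -3 (v = -3 + 0*(-10 - 8) = -3 + 0*(-18) = -3 + 0 = -3)
C = 1/16 ≈ 0.062500
Z(D) = -5*D
Z(C)*(v + (44 - 102)) = (-5*1/16)*(-3 + (44 - 102)) = -5*(-3 - 58)/16 = -5/16*(-61) = 305/16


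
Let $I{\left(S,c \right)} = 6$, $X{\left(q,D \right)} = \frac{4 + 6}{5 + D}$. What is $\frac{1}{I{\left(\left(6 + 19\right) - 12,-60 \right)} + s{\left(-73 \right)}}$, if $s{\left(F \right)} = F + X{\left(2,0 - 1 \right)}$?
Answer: $- \frac{2}{129} \approx -0.015504$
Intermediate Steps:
$X{\left(q,D \right)} = \frac{10}{5 + D}$
$s{\left(F \right)} = \frac{5}{2} + F$ ($s{\left(F \right)} = F + \frac{10}{5 + \left(0 - 1\right)} = F + \frac{10}{5 - 1} = F + \frac{10}{4} = F + 10 \cdot \frac{1}{4} = F + \frac{5}{2} = \frac{5}{2} + F$)
$\frac{1}{I{\left(\left(6 + 19\right) - 12,-60 \right)} + s{\left(-73 \right)}} = \frac{1}{6 + \left(\frac{5}{2} - 73\right)} = \frac{1}{6 - \frac{141}{2}} = \frac{1}{- \frac{129}{2}} = - \frac{2}{129}$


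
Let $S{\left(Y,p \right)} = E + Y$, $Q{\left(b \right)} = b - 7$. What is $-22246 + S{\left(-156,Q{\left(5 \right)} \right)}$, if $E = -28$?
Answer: $-22430$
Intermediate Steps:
$Q{\left(b \right)} = -7 + b$
$S{\left(Y,p \right)} = -28 + Y$
$-22246 + S{\left(-156,Q{\left(5 \right)} \right)} = -22246 - 184 = -22430$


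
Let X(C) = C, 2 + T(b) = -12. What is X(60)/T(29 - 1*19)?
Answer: -30/7 ≈ -4.2857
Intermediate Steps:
T(b) = -14 (T(b) = -2 - 12 = -14)
X(60)/T(29 - 1*19) = 60/(-14) = 60*(-1/14) = -30/7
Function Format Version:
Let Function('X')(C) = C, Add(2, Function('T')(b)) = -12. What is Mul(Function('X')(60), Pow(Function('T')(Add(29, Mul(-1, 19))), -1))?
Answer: Rational(-30, 7) ≈ -4.2857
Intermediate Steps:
Function('T')(b) = -14 (Function('T')(b) = Add(-2, -12) = -14)
Mul(Function('X')(60), Pow(Function('T')(Add(29, Mul(-1, 19))), -1)) = Mul(60, Pow(-14, -1)) = Mul(60, Rational(-1, 14)) = Rational(-30, 7)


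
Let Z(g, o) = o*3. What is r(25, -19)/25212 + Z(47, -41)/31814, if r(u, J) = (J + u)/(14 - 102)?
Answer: -22757131/5882026832 ≈ -0.0038689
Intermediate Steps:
r(u, J) = -J/88 - u/88 (r(u, J) = (J + u)/(-88) = (J + u)*(-1/88) = -J/88 - u/88)
Z(g, o) = 3*o
r(25, -19)/25212 + Z(47, -41)/31814 = (-1/88*(-19) - 1/88*25)/25212 + (3*(-41))/31814 = (19/88 - 25/88)*(1/25212) - 123*1/31814 = -3/44*1/25212 - 123/31814 = -1/369776 - 123/31814 = -22757131/5882026832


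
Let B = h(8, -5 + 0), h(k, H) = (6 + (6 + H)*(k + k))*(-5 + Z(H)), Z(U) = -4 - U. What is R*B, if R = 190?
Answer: -16720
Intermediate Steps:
h(k, H) = (-9 - H)*(6 + 2*k*(6 + H)) (h(k, H) = (6 + (6 + H)*(k + k))*(-5 + (-4 - H)) = (6 + (6 + H)*(2*k))*(-9 - H) = (6 + 2*k*(6 + H))*(-9 - H) = (-9 - H)*(6 + 2*k*(6 + H)))
B = -88 (B = -54 - 108*8 - 6*(-5 + 0) - 30*(-5 + 0)*8 - 2*8*(-5 + 0)² = -54 - 864 - 6*(-5) - 30*(-5)*8 - 2*8*(-5)² = -54 - 864 + 30 + 1200 - 2*8*25 = -54 - 864 + 30 + 1200 - 400 = -88)
R*B = 190*(-88) = -16720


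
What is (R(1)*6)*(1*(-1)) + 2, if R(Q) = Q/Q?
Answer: -4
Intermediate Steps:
R(Q) = 1
(R(1)*6)*(1*(-1)) + 2 = (1*6)*(1*(-1)) + 2 = 6*(-1) + 2 = -6 + 2 = -4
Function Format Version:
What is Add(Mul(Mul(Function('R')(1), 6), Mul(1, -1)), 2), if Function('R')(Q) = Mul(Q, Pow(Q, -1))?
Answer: -4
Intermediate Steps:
Function('R')(Q) = 1
Add(Mul(Mul(Function('R')(1), 6), Mul(1, -1)), 2) = Add(Mul(Mul(1, 6), Mul(1, -1)), 2) = Add(Mul(6, -1), 2) = Add(-6, 2) = -4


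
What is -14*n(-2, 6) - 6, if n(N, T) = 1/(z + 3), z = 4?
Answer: -8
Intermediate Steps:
n(N, T) = 1/7 (n(N, T) = 1/(4 + 3) = 1/7)
-14*n(-2, 6) - 6 = -14*1/7 - 6 = -2 - 6 = -8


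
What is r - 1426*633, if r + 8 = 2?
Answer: -902664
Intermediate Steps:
r = -6 (r = -8 + 2 = -6)
r - 1426*633 = -6 - 1426*633 = -6 - 902658 = -902664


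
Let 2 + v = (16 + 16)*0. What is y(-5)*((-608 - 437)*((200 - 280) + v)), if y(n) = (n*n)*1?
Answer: 2142250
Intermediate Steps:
y(n) = n**2 (y(n) = n**2*1 = n**2)
v = -2 (v = -2 + (16 + 16)*0 = -2 + 32*0 = -2 + 0 = -2)
y(-5)*((-608 - 437)*((200 - 280) + v)) = (-5)**2*((-608 - 437)*((200 - 280) - 2)) = 25*(-1045*(-80 - 2)) = 25*(-1045*(-82)) = 25*85690 = 2142250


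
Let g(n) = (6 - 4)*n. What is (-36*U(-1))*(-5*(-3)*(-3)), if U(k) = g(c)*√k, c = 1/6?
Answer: 540*I ≈ 540.0*I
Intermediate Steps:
c = ⅙ ≈ 0.16667
g(n) = 2*n
U(k) = √k/3 (U(k) = (2*(⅙))*√k = √k/3)
(-36*U(-1))*(-5*(-3)*(-3)) = (-12*√(-1))*(-5*(-3)*(-3)) = (-12*I)*(15*(-3)) = -12*I*(-45) = 540*I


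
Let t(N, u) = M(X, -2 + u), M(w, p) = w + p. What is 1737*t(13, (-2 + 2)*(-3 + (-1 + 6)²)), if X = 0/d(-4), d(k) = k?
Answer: -3474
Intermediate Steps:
X = 0 (X = 0/(-4) = 0*(-¼) = 0)
M(w, p) = p + w
t(N, u) = -2 + u (t(N, u) = (-2 + u) + 0 = -2 + u)
1737*t(13, (-2 + 2)*(-3 + (-1 + 6)²)) = 1737*(-2 + (-2 + 2)*(-3 + (-1 + 6)²)) = 1737*(-2 + 0*(-3 + 5²)) = 1737*(-2 + 0*(-3 + 25)) = 1737*(-2 + 0*22) = 1737*(-2 + 0) = 1737*(-2) = -3474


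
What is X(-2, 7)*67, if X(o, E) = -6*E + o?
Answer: -2948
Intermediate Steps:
X(o, E) = o - 6*E
X(-2, 7)*67 = (-2 - 6*7)*67 = (-2 - 42)*67 = -44*67 = -2948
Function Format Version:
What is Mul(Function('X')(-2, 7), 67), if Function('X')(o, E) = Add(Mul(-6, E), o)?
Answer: -2948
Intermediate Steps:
Function('X')(o, E) = Add(o, Mul(-6, E))
Mul(Function('X')(-2, 7), 67) = Mul(Add(-2, Mul(-6, 7)), 67) = Mul(Add(-2, -42), 67) = Mul(-44, 67) = -2948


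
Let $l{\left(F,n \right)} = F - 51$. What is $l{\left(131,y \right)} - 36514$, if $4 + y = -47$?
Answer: $-36434$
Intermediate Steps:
$y = -51$ ($y = -4 - 47 = -51$)
$l{\left(F,n \right)} = -51 + F$ ($l{\left(F,n \right)} = F - 51 = -51 + F$)
$l{\left(131,y \right)} - 36514 = \left(-51 + 131\right) - 36514 = 80 - 36514 = -36434$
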